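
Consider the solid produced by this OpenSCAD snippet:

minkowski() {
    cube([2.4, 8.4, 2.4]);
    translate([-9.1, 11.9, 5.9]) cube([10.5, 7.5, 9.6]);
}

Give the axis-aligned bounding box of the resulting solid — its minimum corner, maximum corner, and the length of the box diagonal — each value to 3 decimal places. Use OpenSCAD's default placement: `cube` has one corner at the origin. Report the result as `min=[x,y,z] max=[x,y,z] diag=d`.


min=[-9.100,11.900,5.900] max=[3.800,27.800,17.900] diag=23.732

A = translate([-9.1, 11.9, 5.9]) cube([10.5, 7.5, 9.6]) → bbox [-9.1,11.9,5.9] .. [1.4,19.4,15.5]
B = cube([2.4, 8.4, 2.4]) → bbox [0,0,0] .. [2.4,8.4,2.4]
lo = A.lo+B.lo = [-9.1+0, 11.9+0, 5.9+0] = [-9.100,11.900,5.900]
hi = A.hi+B.hi = [1.4+2.4, 19.4+8.4, 15.5+2.4] = [3.800,27.800,17.900]
diag = √(12.9²+15.9²+12²) = √563.22 = 23.732


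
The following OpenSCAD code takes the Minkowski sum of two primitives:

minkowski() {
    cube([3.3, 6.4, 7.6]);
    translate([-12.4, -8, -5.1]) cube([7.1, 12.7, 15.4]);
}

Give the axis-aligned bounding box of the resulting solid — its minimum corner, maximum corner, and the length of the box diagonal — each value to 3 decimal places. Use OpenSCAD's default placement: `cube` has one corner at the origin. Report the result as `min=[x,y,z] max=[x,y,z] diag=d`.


min=[-12.400,-8.000,-5.100] max=[-2.000,11.100,17.900] diag=31.654

A = translate([-12.4, -8, -5.1]) cube([7.1, 12.7, 15.4]) → bbox [-12.4,-8,-5.1] .. [-5.3,4.7,10.3]
B = cube([3.3, 6.4, 7.6]) → bbox [0,0,0] .. [3.3,6.4,7.6]
lo = A.lo+B.lo = [-12.4+0, -8+0, -5.1+0] = [-12.400,-8.000,-5.100]
hi = A.hi+B.hi = [-5.3+3.3, 4.7+6.4, 10.3+7.6] = [-2.000,11.100,17.900]
diag = √(10.4²+19.1²+23²) = √1001.97 = 31.654


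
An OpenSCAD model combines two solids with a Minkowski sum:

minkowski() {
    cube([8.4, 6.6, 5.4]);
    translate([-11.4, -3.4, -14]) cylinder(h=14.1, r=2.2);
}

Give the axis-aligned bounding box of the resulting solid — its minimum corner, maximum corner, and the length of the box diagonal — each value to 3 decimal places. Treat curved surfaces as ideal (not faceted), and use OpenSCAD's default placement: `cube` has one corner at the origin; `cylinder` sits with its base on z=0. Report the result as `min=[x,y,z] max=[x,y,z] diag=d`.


A = translate([-11.4, -3.4, -14]) cylinder(h=14.1, r=2.2) → bbox [-13.6,-5.6,-14] .. [-9.2,-1.2,0.1]
B = cube([8.4, 6.6, 5.4]) → bbox [0,0,0] .. [8.4,6.6,5.4]
lo = A.lo+B.lo = [-13.6+0, -5.6+0, -14+0] = [-13.600,-5.600,-14.000]
hi = A.hi+B.hi = [-9.2+8.4, -1.2+6.6, 0.1+5.4] = [-0.800,5.400,5.500]
diag = √(12.8²+11²+19.5²) = √665.09 = 25.789

min=[-13.600,-5.600,-14.000] max=[-0.800,5.400,5.500] diag=25.789


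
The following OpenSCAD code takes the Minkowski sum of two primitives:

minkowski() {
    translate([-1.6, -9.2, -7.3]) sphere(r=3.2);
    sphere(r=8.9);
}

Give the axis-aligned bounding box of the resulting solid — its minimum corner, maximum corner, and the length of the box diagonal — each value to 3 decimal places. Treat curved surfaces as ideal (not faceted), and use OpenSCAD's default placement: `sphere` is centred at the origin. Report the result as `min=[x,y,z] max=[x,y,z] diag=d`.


min=[-13.700,-21.300,-19.400] max=[10.500,2.900,4.800] diag=41.916

A = translate([-1.6, -9.2, -7.3]) sphere(r=3.2) → bbox [-4.8,-12.4,-10.5] .. [1.6,-6,-4.1]
B = sphere(r=8.9) → bbox [-8.9,-8.9,-8.9] .. [8.9,8.9,8.9]
lo = A.lo+B.lo = [-4.8-8.9, -12.4-8.9, -10.5-8.9] = [-13.700,-21.300,-19.400]
hi = A.hi+B.hi = [1.6+8.9, -6+8.9, -4.1+8.9] = [10.500,2.900,4.800]
diag = √(24.2²+24.2²+24.2²) = √1756.92 = 41.916


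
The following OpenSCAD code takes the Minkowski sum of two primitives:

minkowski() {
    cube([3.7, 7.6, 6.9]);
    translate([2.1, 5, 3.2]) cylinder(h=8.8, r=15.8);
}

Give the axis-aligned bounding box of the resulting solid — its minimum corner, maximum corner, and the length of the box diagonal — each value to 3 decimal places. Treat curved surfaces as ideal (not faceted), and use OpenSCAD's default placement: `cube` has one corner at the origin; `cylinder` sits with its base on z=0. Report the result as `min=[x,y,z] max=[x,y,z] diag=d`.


min=[-13.700,-10.800,3.200] max=[21.600,28.400,18.900] diag=55.038

A = translate([2.1, 5, 3.2]) cylinder(h=8.8, r=15.8) → bbox [-13.7,-10.8,3.2] .. [17.9,20.8,12]
B = cube([3.7, 7.6, 6.9]) → bbox [0,0,0] .. [3.7,7.6,6.9]
lo = A.lo+B.lo = [-13.7+0, -10.8+0, 3.2+0] = [-13.700,-10.800,3.200]
hi = A.hi+B.hi = [17.9+3.7, 20.8+7.6, 12+6.9] = [21.600,28.400,18.900]
diag = √(35.3²+39.2²+15.7²) = √3029.22 = 55.038


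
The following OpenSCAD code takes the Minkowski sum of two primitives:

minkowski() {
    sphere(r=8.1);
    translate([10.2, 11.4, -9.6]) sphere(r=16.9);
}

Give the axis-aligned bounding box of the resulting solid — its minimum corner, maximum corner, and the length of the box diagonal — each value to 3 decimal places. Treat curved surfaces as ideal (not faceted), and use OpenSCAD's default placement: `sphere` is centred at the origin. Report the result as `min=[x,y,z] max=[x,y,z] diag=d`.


min=[-14.800,-13.600,-34.600] max=[35.200,36.400,15.400] diag=86.603

A = translate([10.2, 11.4, -9.6]) sphere(r=16.9) → bbox [-6.7,-5.5,-26.5] .. [27.1,28.3,7.3]
B = sphere(r=8.1) → bbox [-8.1,-8.1,-8.1] .. [8.1,8.1,8.1]
lo = A.lo+B.lo = [-6.7-8.1, -5.5-8.1, -26.5-8.1] = [-14.800,-13.600,-34.600]
hi = A.hi+B.hi = [27.1+8.1, 28.3+8.1, 7.3+8.1] = [35.200,36.400,15.400]
diag = √(50²+50²+50²) = √7500 = 86.603


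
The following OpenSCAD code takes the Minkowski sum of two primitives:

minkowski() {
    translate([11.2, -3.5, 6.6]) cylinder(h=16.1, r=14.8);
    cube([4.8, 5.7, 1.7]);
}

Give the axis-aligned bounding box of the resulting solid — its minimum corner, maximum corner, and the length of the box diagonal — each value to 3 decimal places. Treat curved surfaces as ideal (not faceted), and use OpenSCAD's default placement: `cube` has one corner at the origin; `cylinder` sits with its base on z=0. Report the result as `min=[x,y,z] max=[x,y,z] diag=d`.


min=[-3.600,-18.300,6.600] max=[30.800,17.000,24.400] diag=52.405

A = translate([11.2, -3.5, 6.6]) cylinder(h=16.1, r=14.8) → bbox [-3.6,-18.3,6.6] .. [26,11.3,22.7]
B = cube([4.8, 5.7, 1.7]) → bbox [0,0,0] .. [4.8,5.7,1.7]
lo = A.lo+B.lo = [-3.6+0, -18.3+0, 6.6+0] = [-3.600,-18.300,6.600]
hi = A.hi+B.hi = [26+4.8, 11.3+5.7, 22.7+1.7] = [30.800,17.000,24.400]
diag = √(34.4²+35.3²+17.8²) = √2746.29 = 52.405


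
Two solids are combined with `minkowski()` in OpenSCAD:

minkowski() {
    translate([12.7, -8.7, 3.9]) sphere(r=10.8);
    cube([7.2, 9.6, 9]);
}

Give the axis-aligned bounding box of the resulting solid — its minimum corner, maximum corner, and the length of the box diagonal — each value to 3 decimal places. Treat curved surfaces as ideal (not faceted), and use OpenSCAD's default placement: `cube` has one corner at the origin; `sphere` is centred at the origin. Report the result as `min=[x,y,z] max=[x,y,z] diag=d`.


min=[1.900,-19.500,-6.900] max=[30.700,11.700,23.700] diag=52.338

A = translate([12.7, -8.7, 3.9]) sphere(r=10.8) → bbox [1.9,-19.5,-6.9] .. [23.5,2.1,14.7]
B = cube([7.2, 9.6, 9]) → bbox [0,0,0] .. [7.2,9.6,9]
lo = A.lo+B.lo = [1.9+0, -19.5+0, -6.9+0] = [1.900,-19.500,-6.900]
hi = A.hi+B.hi = [23.5+7.2, 2.1+9.6, 14.7+9] = [30.700,11.700,23.700]
diag = √(28.8²+31.2²+30.6²) = √2739.24 = 52.338


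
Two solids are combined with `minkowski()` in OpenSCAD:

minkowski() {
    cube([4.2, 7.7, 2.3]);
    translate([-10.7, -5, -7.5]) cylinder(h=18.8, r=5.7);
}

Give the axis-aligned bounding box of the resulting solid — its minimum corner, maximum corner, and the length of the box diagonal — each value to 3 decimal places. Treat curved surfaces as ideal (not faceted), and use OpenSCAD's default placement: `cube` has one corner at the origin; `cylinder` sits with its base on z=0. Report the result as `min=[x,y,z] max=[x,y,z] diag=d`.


A = translate([-10.7, -5, -7.5]) cylinder(h=18.8, r=5.7) → bbox [-16.4,-10.7,-7.5] .. [-5,0.7,11.3]
B = cube([4.2, 7.7, 2.3]) → bbox [0,0,0] .. [4.2,7.7,2.3]
lo = A.lo+B.lo = [-16.4+0, -10.7+0, -7.5+0] = [-16.400,-10.700,-7.500]
hi = A.hi+B.hi = [-5+4.2, 0.7+7.7, 11.3+2.3] = [-0.800,8.400,13.600]
diag = √(15.6²+19.1²+21.1²) = √1053.38 = 32.456

min=[-16.400,-10.700,-7.500] max=[-0.800,8.400,13.600] diag=32.456


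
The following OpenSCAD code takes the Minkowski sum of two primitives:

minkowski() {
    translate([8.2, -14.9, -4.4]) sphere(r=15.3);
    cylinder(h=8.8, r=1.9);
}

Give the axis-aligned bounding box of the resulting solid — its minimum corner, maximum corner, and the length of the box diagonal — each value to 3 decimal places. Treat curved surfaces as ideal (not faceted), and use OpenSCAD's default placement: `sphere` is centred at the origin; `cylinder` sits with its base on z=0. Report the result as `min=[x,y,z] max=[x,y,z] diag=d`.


min=[-9.000,-32.100,-19.700] max=[25.400,2.300,19.700] diag=62.603

A = translate([8.2, -14.9, -4.4]) sphere(r=15.3) → bbox [-7.1,-30.2,-19.7] .. [23.5,0.4,10.9]
B = cylinder(h=8.8, r=1.9) → bbox [-1.9,-1.9,0] .. [1.9,1.9,8.8]
lo = A.lo+B.lo = [-7.1-1.9, -30.2-1.9, -19.7+0] = [-9.000,-32.100,-19.700]
hi = A.hi+B.hi = [23.5+1.9, 0.4+1.9, 10.9+8.8] = [25.400,2.300,19.700]
diag = √(34.4²+34.4²+39.4²) = √3919.08 = 62.603


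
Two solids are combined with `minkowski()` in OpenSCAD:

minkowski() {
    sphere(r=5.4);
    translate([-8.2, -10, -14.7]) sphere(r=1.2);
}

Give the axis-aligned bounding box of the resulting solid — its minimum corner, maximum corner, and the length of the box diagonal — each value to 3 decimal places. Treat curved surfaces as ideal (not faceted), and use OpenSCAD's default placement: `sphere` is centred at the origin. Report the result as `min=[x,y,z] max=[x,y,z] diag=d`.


min=[-14.800,-16.600,-21.300] max=[-1.600,-3.400,-8.100] diag=22.863

A = translate([-8.2, -10, -14.7]) sphere(r=1.2) → bbox [-9.4,-11.2,-15.9] .. [-7,-8.8,-13.5]
B = sphere(r=5.4) → bbox [-5.4,-5.4,-5.4] .. [5.4,5.4,5.4]
lo = A.lo+B.lo = [-9.4-5.4, -11.2-5.4, -15.9-5.4] = [-14.800,-16.600,-21.300]
hi = A.hi+B.hi = [-7+5.4, -8.8+5.4, -13.5+5.4] = [-1.600,-3.400,-8.100]
diag = √(13.2²+13.2²+13.2²) = √522.72 = 22.863


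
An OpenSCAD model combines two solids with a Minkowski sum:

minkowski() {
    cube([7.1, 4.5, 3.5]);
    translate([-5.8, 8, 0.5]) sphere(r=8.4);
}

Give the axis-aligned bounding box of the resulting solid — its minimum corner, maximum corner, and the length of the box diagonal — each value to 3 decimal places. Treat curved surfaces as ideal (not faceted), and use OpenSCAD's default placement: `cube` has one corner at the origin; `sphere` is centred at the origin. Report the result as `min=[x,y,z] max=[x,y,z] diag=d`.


min=[-14.200,-0.400,-7.900] max=[9.700,20.900,12.400] diag=37.908

A = translate([-5.8, 8, 0.5]) sphere(r=8.4) → bbox [-14.2,-0.4,-7.9] .. [2.6,16.4,8.9]
B = cube([7.1, 4.5, 3.5]) → bbox [0,0,0] .. [7.1,4.5,3.5]
lo = A.lo+B.lo = [-14.2+0, -0.4+0, -7.9+0] = [-14.200,-0.400,-7.900]
hi = A.hi+B.hi = [2.6+7.1, 16.4+4.5, 8.9+3.5] = [9.700,20.900,12.400]
diag = √(23.9²+21.3²+20.3²) = √1436.99 = 37.908


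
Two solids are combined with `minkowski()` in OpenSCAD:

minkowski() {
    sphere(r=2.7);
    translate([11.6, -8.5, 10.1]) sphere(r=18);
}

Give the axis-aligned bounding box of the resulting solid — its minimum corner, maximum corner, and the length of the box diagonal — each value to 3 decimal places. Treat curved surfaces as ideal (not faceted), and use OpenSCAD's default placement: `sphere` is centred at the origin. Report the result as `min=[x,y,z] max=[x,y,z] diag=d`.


min=[-9.100,-29.200,-10.600] max=[32.300,12.200,30.800] diag=71.707

A = translate([11.6, -8.5, 10.1]) sphere(r=18) → bbox [-6.4,-26.5,-7.9] .. [29.6,9.5,28.1]
B = sphere(r=2.7) → bbox [-2.7,-2.7,-2.7] .. [2.7,2.7,2.7]
lo = A.lo+B.lo = [-6.4-2.7, -26.5-2.7, -7.9-2.7] = [-9.100,-29.200,-10.600]
hi = A.hi+B.hi = [29.6+2.7, 9.5+2.7, 28.1+2.7] = [32.300,12.200,30.800]
diag = √(41.4²+41.4²+41.4²) = √5141.88 = 71.707


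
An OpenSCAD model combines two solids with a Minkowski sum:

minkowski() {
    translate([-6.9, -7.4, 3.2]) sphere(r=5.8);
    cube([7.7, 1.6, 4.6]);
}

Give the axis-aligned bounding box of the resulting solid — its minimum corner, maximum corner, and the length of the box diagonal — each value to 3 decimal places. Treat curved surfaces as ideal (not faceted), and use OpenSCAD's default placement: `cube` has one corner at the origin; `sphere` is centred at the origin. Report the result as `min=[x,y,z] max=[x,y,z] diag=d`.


A = translate([-6.9, -7.4, 3.2]) sphere(r=5.8) → bbox [-12.7,-13.2,-2.6] .. [-1.1,-1.6,9]
B = cube([7.7, 1.6, 4.6]) → bbox [0,0,0] .. [7.7,1.6,4.6]
lo = A.lo+B.lo = [-12.7+0, -13.2+0, -2.6+0] = [-12.700,-13.200,-2.600]
hi = A.hi+B.hi = [-1.1+7.7, -1.6+1.6, 9+4.6] = [6.600,0.000,13.600]
diag = √(19.3²+13.2²+16.2²) = √809.17 = 28.446

min=[-12.700,-13.200,-2.600] max=[6.600,0.000,13.600] diag=28.446


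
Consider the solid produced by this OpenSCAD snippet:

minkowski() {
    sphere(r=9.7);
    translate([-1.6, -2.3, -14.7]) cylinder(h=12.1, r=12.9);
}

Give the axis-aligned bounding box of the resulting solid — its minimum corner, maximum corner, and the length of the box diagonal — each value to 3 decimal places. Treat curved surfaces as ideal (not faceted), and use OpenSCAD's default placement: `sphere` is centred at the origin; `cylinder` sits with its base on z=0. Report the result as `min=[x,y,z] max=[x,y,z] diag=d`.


min=[-24.200,-24.900,-24.400] max=[21.000,20.300,7.100] diag=71.262

A = translate([-1.6, -2.3, -14.7]) cylinder(h=12.1, r=12.9) → bbox [-14.5,-15.2,-14.7] .. [11.3,10.6,-2.6]
B = sphere(r=9.7) → bbox [-9.7,-9.7,-9.7] .. [9.7,9.7,9.7]
lo = A.lo+B.lo = [-14.5-9.7, -15.2-9.7, -14.7-9.7] = [-24.200,-24.900,-24.400]
hi = A.hi+B.hi = [11.3+9.7, 10.6+9.7, -2.6+9.7] = [21.000,20.300,7.100]
diag = √(45.2²+45.2²+31.5²) = √5078.33 = 71.262


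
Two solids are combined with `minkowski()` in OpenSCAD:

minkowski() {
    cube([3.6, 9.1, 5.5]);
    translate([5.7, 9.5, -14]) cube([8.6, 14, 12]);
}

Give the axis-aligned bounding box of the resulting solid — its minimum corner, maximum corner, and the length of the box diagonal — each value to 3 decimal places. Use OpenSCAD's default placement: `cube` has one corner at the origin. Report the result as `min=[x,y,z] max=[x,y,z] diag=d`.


A = translate([5.7, 9.5, -14]) cube([8.6, 14, 12]) → bbox [5.7,9.5,-14] .. [14.3,23.5,-2]
B = cube([3.6, 9.1, 5.5]) → bbox [0,0,0] .. [3.6,9.1,5.5]
lo = A.lo+B.lo = [5.7+0, 9.5+0, -14+0] = [5.700,9.500,-14.000]
hi = A.hi+B.hi = [14.3+3.6, 23.5+9.1, -2+5.5] = [17.900,32.600,3.500]
diag = √(12.2²+23.1²+17.5²) = √988.7 = 31.444

min=[5.700,9.500,-14.000] max=[17.900,32.600,3.500] diag=31.444


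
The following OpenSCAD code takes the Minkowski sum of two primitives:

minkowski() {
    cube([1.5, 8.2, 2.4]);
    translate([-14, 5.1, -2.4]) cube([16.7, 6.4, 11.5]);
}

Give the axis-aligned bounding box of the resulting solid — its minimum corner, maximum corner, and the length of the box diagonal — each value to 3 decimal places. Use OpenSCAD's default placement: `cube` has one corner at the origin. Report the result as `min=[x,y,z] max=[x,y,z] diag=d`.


A = translate([-14, 5.1, -2.4]) cube([16.7, 6.4, 11.5]) → bbox [-14,5.1,-2.4] .. [2.7,11.5,9.1]
B = cube([1.5, 8.2, 2.4]) → bbox [0,0,0] .. [1.5,8.2,2.4]
lo = A.lo+B.lo = [-14+0, 5.1+0, -2.4+0] = [-14.000,5.100,-2.400]
hi = A.hi+B.hi = [2.7+1.5, 11.5+8.2, 9.1+2.4] = [4.200,19.700,11.500]
diag = √(18.2²+14.6²+13.9²) = √737.61 = 27.159

min=[-14.000,5.100,-2.400] max=[4.200,19.700,11.500] diag=27.159


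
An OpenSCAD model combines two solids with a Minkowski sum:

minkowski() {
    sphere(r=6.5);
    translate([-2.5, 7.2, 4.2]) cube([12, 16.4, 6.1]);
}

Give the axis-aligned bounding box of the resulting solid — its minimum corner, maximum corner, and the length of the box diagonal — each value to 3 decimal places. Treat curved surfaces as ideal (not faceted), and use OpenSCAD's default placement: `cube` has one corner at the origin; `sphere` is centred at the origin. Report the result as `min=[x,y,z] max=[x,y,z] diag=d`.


A = translate([-2.5, 7.2, 4.2]) cube([12, 16.4, 6.1]) → bbox [-2.5,7.2,4.2] .. [9.5,23.6,10.3]
B = sphere(r=6.5) → bbox [-6.5,-6.5,-6.5] .. [6.5,6.5,6.5]
lo = A.lo+B.lo = [-2.5-6.5, 7.2-6.5, 4.2-6.5] = [-9.000,0.700,-2.300]
hi = A.hi+B.hi = [9.5+6.5, 23.6+6.5, 10.3+6.5] = [16.000,30.100,16.800]
diag = √(25²+29.4²+19.1²) = √1854.17 = 43.060

min=[-9.000,0.700,-2.300] max=[16.000,30.100,16.800] diag=43.060


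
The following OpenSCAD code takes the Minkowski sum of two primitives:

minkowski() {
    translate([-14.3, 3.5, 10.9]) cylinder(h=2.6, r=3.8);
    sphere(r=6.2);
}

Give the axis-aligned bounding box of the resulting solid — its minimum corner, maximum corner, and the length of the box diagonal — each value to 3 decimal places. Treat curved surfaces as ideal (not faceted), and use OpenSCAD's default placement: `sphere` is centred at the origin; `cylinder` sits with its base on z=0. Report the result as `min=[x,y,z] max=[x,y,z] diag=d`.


min=[-24.300,-6.500,4.700] max=[-4.300,13.500,19.700] diag=32.016

A = translate([-14.3, 3.5, 10.9]) cylinder(h=2.6, r=3.8) → bbox [-18.1,-0.3,10.9] .. [-10.5,7.3,13.5]
B = sphere(r=6.2) → bbox [-6.2,-6.2,-6.2] .. [6.2,6.2,6.2]
lo = A.lo+B.lo = [-18.1-6.2, -0.3-6.2, 10.9-6.2] = [-24.300,-6.500,4.700]
hi = A.hi+B.hi = [-10.5+6.2, 7.3+6.2, 13.5+6.2] = [-4.300,13.500,19.700]
diag = √(20²+20²+15²) = √1025 = 32.016


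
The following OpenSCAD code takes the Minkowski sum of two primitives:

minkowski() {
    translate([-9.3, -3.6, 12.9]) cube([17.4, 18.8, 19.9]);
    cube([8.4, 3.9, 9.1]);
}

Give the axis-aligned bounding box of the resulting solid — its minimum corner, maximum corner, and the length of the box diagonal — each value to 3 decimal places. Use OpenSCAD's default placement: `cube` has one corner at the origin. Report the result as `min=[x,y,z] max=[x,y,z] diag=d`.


min=[-9.300,-3.600,12.900] max=[16.500,19.100,41.900] diag=44.966

A = translate([-9.3, -3.6, 12.9]) cube([17.4, 18.8, 19.9]) → bbox [-9.3,-3.6,12.9] .. [8.1,15.2,32.8]
B = cube([8.4, 3.9, 9.1]) → bbox [0,0,0] .. [8.4,3.9,9.1]
lo = A.lo+B.lo = [-9.3+0, -3.6+0, 12.9+0] = [-9.300,-3.600,12.900]
hi = A.hi+B.hi = [8.1+8.4, 15.2+3.9, 32.8+9.1] = [16.500,19.100,41.900]
diag = √(25.8²+22.7²+29²) = √2021.93 = 44.966


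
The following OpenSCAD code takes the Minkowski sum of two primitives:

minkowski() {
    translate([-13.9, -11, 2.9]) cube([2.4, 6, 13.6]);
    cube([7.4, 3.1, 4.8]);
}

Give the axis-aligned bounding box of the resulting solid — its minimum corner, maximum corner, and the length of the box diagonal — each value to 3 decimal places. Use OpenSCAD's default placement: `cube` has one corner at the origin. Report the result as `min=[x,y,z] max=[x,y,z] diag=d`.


A = translate([-13.9, -11, 2.9]) cube([2.4, 6, 13.6]) → bbox [-13.9,-11,2.9] .. [-11.5,-5,16.5]
B = cube([7.4, 3.1, 4.8]) → bbox [0,0,0] .. [7.4,3.1,4.8]
lo = A.lo+B.lo = [-13.9+0, -11+0, 2.9+0] = [-13.900,-11.000,2.900]
hi = A.hi+B.hi = [-11.5+7.4, -5+3.1, 16.5+4.8] = [-4.100,-1.900,21.300]
diag = √(9.8²+9.1²+18.4²) = √517.41 = 22.747

min=[-13.900,-11.000,2.900] max=[-4.100,-1.900,21.300] diag=22.747


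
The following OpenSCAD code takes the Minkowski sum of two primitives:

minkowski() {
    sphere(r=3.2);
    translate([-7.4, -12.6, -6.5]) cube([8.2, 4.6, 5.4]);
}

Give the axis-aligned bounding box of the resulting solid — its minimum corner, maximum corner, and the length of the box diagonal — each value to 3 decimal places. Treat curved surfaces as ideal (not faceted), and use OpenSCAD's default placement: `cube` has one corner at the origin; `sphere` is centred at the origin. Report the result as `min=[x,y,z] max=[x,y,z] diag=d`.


A = translate([-7.4, -12.6, -6.5]) cube([8.2, 4.6, 5.4]) → bbox [-7.4,-12.6,-6.5] .. [0.8,-8,-1.1]
B = sphere(r=3.2) → bbox [-3.2,-3.2,-3.2] .. [3.2,3.2,3.2]
lo = A.lo+B.lo = [-7.4-3.2, -12.6-3.2, -6.5-3.2] = [-10.600,-15.800,-9.700]
hi = A.hi+B.hi = [0.8+3.2, -8+3.2, -1.1+3.2] = [4.000,-4.800,2.100]
diag = √(14.6²+11²+11.8²) = √473.4 = 21.758

min=[-10.600,-15.800,-9.700] max=[4.000,-4.800,2.100] diag=21.758


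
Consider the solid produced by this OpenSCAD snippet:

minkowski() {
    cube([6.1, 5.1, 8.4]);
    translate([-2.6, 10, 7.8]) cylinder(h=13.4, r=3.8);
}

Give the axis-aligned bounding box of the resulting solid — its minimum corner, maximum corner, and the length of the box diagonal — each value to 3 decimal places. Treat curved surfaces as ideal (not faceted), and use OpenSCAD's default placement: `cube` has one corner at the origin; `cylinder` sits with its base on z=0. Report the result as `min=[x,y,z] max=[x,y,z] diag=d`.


A = translate([-2.6, 10, 7.8]) cylinder(h=13.4, r=3.8) → bbox [-6.4,6.2,7.8] .. [1.2,13.8,21.2]
B = cube([6.1, 5.1, 8.4]) → bbox [0,0,0] .. [6.1,5.1,8.4]
lo = A.lo+B.lo = [-6.4+0, 6.2+0, 7.8+0] = [-6.400,6.200,7.800]
hi = A.hi+B.hi = [1.2+6.1, 13.8+5.1, 21.2+8.4] = [7.300,18.900,29.600]
diag = √(13.7²+12.7²+21.8²) = √824.22 = 28.709

min=[-6.400,6.200,7.800] max=[7.300,18.900,29.600] diag=28.709


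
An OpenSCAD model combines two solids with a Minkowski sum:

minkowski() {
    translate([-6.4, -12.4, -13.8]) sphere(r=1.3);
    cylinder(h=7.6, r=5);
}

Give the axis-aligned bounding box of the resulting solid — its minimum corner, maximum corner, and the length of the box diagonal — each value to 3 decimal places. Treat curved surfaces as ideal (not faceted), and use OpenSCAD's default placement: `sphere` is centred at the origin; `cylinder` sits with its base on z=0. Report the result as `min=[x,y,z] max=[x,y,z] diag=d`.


A = translate([-6.4, -12.4, -13.8]) sphere(r=1.3) → bbox [-7.7,-13.7,-15.1] .. [-5.1,-11.1,-12.5]
B = cylinder(h=7.6, r=5) → bbox [-5,-5,0] .. [5,5,7.6]
lo = A.lo+B.lo = [-7.7-5, -13.7-5, -15.1+0] = [-12.700,-18.700,-15.100]
hi = A.hi+B.hi = [-5.1+5, -11.1+5, -12.5+7.6] = [-0.100,-6.100,-4.900]
diag = √(12.6²+12.6²+10.2²) = √421.56 = 20.532

min=[-12.700,-18.700,-15.100] max=[-0.100,-6.100,-4.900] diag=20.532


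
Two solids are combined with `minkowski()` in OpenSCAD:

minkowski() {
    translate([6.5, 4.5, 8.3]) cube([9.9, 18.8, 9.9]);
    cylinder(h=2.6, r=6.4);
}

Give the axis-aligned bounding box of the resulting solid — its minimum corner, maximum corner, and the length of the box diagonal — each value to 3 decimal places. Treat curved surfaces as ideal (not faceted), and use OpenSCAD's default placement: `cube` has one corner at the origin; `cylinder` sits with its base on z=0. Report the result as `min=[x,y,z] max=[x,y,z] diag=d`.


min=[0.100,-1.900,8.300] max=[22.800,29.700,20.800] diag=40.867

A = translate([6.5, 4.5, 8.3]) cube([9.9, 18.8, 9.9]) → bbox [6.5,4.5,8.3] .. [16.4,23.3,18.2]
B = cylinder(h=2.6, r=6.4) → bbox [-6.4,-6.4,0] .. [6.4,6.4,2.6]
lo = A.lo+B.lo = [6.5-6.4, 4.5-6.4, 8.3+0] = [0.100,-1.900,8.300]
hi = A.hi+B.hi = [16.4+6.4, 23.3+6.4, 18.2+2.6] = [22.800,29.700,20.800]
diag = √(22.7²+31.6²+12.5²) = √1670.1 = 40.867


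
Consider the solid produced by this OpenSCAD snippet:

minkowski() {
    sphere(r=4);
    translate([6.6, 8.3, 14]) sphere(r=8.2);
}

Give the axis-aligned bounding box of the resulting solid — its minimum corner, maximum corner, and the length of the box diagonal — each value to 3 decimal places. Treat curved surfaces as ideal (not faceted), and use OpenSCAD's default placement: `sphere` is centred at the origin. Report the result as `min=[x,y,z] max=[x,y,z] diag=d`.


min=[-5.600,-3.900,1.800] max=[18.800,20.500,26.200] diag=42.262

A = translate([6.6, 8.3, 14]) sphere(r=8.2) → bbox [-1.6,0.1,5.8] .. [14.8,16.5,22.2]
B = sphere(r=4) → bbox [-4,-4,-4] .. [4,4,4]
lo = A.lo+B.lo = [-1.6-4, 0.1-4, 5.8-4] = [-5.600,-3.900,1.800]
hi = A.hi+B.hi = [14.8+4, 16.5+4, 22.2+4] = [18.800,20.500,26.200]
diag = √(24.4²+24.4²+24.4²) = √1786.08 = 42.262


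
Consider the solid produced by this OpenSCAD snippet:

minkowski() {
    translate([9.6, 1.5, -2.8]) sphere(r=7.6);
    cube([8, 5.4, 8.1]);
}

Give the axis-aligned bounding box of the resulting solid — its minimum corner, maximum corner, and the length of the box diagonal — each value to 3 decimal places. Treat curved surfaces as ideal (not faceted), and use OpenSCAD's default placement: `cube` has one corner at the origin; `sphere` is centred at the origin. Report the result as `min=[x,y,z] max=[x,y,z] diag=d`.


min=[2.000,-6.100,-10.400] max=[25.200,14.500,12.900] diag=38.801

A = translate([9.6, 1.5, -2.8]) sphere(r=7.6) → bbox [2,-6.1,-10.4] .. [17.2,9.1,4.8]
B = cube([8, 5.4, 8.1]) → bbox [0,0,0] .. [8,5.4,8.1]
lo = A.lo+B.lo = [2+0, -6.1+0, -10.4+0] = [2.000,-6.100,-10.400]
hi = A.hi+B.hi = [17.2+8, 9.1+5.4, 4.8+8.1] = [25.200,14.500,12.900]
diag = √(23.2²+20.6²+23.3²) = √1505.49 = 38.801


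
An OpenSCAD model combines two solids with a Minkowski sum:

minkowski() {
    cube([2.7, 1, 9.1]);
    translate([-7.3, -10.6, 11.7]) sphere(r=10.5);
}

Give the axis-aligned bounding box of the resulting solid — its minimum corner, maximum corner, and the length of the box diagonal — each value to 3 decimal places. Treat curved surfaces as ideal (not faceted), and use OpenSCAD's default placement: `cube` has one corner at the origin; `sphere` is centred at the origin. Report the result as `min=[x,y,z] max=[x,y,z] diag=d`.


min=[-17.800,-21.100,1.200] max=[5.900,0.900,31.300] diag=44.178

A = translate([-7.3, -10.6, 11.7]) sphere(r=10.5) → bbox [-17.8,-21.1,1.2] .. [3.2,-0.1,22.2]
B = cube([2.7, 1, 9.1]) → bbox [0,0,0] .. [2.7,1,9.1]
lo = A.lo+B.lo = [-17.8+0, -21.1+0, 1.2+0] = [-17.800,-21.100,1.200]
hi = A.hi+B.hi = [3.2+2.7, -0.1+1, 22.2+9.1] = [5.900,0.900,31.300]
diag = √(23.7²+22²+30.1²) = √1951.7 = 44.178


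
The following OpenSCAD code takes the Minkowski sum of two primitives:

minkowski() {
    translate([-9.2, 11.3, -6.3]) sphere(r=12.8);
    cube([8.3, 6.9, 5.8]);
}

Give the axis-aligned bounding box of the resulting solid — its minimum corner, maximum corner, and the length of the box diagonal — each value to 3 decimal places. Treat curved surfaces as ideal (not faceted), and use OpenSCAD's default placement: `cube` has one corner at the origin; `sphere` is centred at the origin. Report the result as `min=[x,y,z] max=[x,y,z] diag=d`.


min=[-22.000,-1.500,-19.100] max=[11.900,31.000,12.300] diag=56.493

A = translate([-9.2, 11.3, -6.3]) sphere(r=12.8) → bbox [-22,-1.5,-19.1] .. [3.6,24.1,6.5]
B = cube([8.3, 6.9, 5.8]) → bbox [0,0,0] .. [8.3,6.9,5.8]
lo = A.lo+B.lo = [-22+0, -1.5+0, -19.1+0] = [-22.000,-1.500,-19.100]
hi = A.hi+B.hi = [3.6+8.3, 24.1+6.9, 6.5+5.8] = [11.900,31.000,12.300]
diag = √(33.9²+32.5²+31.4²) = √3191.42 = 56.493


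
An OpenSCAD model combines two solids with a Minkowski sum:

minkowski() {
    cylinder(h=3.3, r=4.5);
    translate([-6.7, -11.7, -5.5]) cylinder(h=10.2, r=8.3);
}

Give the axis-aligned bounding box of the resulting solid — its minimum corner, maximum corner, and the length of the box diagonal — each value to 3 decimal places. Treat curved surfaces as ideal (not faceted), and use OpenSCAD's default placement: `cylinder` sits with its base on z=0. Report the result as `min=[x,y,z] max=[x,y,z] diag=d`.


min=[-19.500,-24.500,-5.500] max=[6.100,1.100,8.000] diag=38.639

A = translate([-6.7, -11.7, -5.5]) cylinder(h=10.2, r=8.3) → bbox [-15,-20,-5.5] .. [1.6,-3.4,4.7]
B = cylinder(h=3.3, r=4.5) → bbox [-4.5,-4.5,0] .. [4.5,4.5,3.3]
lo = A.lo+B.lo = [-15-4.5, -20-4.5, -5.5+0] = [-19.500,-24.500,-5.500]
hi = A.hi+B.hi = [1.6+4.5, -3.4+4.5, 4.7+3.3] = [6.100,1.100,8.000]
diag = √(25.6²+25.6²+13.5²) = √1492.97 = 38.639


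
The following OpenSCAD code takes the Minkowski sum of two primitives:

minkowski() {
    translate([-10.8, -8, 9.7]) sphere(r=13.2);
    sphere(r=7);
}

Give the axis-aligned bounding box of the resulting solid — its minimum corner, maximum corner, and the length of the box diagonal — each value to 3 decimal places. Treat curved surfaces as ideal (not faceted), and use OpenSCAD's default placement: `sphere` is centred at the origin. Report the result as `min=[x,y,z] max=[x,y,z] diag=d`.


A = translate([-10.8, -8, 9.7]) sphere(r=13.2) → bbox [-24,-21.2,-3.5] .. [2.4,5.2,22.9]
B = sphere(r=7) → bbox [-7,-7,-7] .. [7,7,7]
lo = A.lo+B.lo = [-24-7, -21.2-7, -3.5-7] = [-31.000,-28.200,-10.500]
hi = A.hi+B.hi = [2.4+7, 5.2+7, 22.9+7] = [9.400,12.200,29.900]
diag = √(40.4²+40.4²+40.4²) = √4896.48 = 69.975

min=[-31.000,-28.200,-10.500] max=[9.400,12.200,29.900] diag=69.975


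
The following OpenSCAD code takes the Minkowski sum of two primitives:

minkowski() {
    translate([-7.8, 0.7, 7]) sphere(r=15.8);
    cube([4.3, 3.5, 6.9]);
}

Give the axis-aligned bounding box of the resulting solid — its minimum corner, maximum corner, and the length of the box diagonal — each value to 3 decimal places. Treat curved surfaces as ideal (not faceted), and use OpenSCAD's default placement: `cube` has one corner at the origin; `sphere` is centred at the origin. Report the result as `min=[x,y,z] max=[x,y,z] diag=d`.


A = translate([-7.8, 0.7, 7]) sphere(r=15.8) → bbox [-23.6,-15.1,-8.8] .. [8,16.5,22.8]
B = cube([4.3, 3.5, 6.9]) → bbox [0,0,0] .. [4.3,3.5,6.9]
lo = A.lo+B.lo = [-23.6+0, -15.1+0, -8.8+0] = [-23.600,-15.100,-8.800]
hi = A.hi+B.hi = [8+4.3, 16.5+3.5, 22.8+6.9] = [12.300,20.000,29.700]
diag = √(35.9²+35.1²+38.5²) = √4003.07 = 63.270

min=[-23.600,-15.100,-8.800] max=[12.300,20.000,29.700] diag=63.270


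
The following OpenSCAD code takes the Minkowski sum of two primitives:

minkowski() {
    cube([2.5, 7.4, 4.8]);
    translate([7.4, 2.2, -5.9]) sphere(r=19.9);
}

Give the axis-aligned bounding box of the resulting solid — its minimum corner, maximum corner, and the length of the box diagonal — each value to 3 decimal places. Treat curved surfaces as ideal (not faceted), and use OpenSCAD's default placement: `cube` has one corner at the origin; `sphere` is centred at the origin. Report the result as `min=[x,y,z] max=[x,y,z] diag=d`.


min=[-12.500,-17.700,-25.800] max=[29.800,29.500,18.800] diag=77.500

A = translate([7.4, 2.2, -5.9]) sphere(r=19.9) → bbox [-12.5,-17.7,-25.8] .. [27.3,22.1,14]
B = cube([2.5, 7.4, 4.8]) → bbox [0,0,0] .. [2.5,7.4,4.8]
lo = A.lo+B.lo = [-12.5+0, -17.7+0, -25.8+0] = [-12.500,-17.700,-25.800]
hi = A.hi+B.hi = [27.3+2.5, 22.1+7.4, 14+4.8] = [29.800,29.500,18.800]
diag = √(42.3²+47.2²+44.6²) = √6006.29 = 77.500


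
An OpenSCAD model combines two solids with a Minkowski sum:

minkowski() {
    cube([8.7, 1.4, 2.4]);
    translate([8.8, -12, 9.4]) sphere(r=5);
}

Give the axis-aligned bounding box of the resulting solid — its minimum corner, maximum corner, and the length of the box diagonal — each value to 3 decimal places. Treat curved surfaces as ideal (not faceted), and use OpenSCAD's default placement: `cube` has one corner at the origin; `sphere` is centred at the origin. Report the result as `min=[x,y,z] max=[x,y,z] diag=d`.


min=[3.800,-17.000,4.400] max=[22.500,-5.600,16.800] diag=25.168

A = translate([8.8, -12, 9.4]) sphere(r=5) → bbox [3.8,-17,4.4] .. [13.8,-7,14.4]
B = cube([8.7, 1.4, 2.4]) → bbox [0,0,0] .. [8.7,1.4,2.4]
lo = A.lo+B.lo = [3.8+0, -17+0, 4.4+0] = [3.800,-17.000,4.400]
hi = A.hi+B.hi = [13.8+8.7, -7+1.4, 14.4+2.4] = [22.500,-5.600,16.800]
diag = √(18.7²+11.4²+12.4²) = √633.41 = 25.168


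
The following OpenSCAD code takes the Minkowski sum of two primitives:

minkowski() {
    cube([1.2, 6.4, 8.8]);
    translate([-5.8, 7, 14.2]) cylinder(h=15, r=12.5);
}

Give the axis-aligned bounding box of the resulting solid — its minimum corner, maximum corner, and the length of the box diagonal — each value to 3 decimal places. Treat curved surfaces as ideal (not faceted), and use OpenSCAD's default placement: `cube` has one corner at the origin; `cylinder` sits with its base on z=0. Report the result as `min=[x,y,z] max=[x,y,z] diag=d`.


A = translate([-5.8, 7, 14.2]) cylinder(h=15, r=12.5) → bbox [-18.3,-5.5,14.2] .. [6.7,19.5,29.2]
B = cube([1.2, 6.4, 8.8]) → bbox [0,0,0] .. [1.2,6.4,8.8]
lo = A.lo+B.lo = [-18.3+0, -5.5+0, 14.2+0] = [-18.300,-5.500,14.200]
hi = A.hi+B.hi = [6.7+1.2, 19.5+6.4, 29.2+8.8] = [7.900,25.900,38.000]
diag = √(26.2²+31.4²+23.8²) = √2238.84 = 47.316

min=[-18.300,-5.500,14.200] max=[7.900,25.900,38.000] diag=47.316


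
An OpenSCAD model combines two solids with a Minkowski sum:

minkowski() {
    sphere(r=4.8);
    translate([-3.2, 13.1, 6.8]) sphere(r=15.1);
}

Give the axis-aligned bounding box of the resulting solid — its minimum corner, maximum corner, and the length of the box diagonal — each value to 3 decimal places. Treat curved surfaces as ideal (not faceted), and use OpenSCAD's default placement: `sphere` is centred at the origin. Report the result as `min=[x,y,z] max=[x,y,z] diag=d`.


A = translate([-3.2, 13.1, 6.8]) sphere(r=15.1) → bbox [-18.3,-2,-8.3] .. [11.9,28.2,21.9]
B = sphere(r=4.8) → bbox [-4.8,-4.8,-4.8] .. [4.8,4.8,4.8]
lo = A.lo+B.lo = [-18.3-4.8, -2-4.8, -8.3-4.8] = [-23.100,-6.800,-13.100]
hi = A.hi+B.hi = [11.9+4.8, 28.2+4.8, 21.9+4.8] = [16.700,33.000,26.700]
diag = √(39.8²+39.8²+39.8²) = √4752.12 = 68.936

min=[-23.100,-6.800,-13.100] max=[16.700,33.000,26.700] diag=68.936


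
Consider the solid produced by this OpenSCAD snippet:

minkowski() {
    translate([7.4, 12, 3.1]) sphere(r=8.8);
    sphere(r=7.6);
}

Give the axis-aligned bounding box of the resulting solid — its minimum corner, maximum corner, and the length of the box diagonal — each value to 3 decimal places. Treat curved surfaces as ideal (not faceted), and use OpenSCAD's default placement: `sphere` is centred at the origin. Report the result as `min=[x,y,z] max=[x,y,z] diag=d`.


A = translate([7.4, 12, 3.1]) sphere(r=8.8) → bbox [-1.4,3.2,-5.7] .. [16.2,20.8,11.9]
B = sphere(r=7.6) → bbox [-7.6,-7.6,-7.6] .. [7.6,7.6,7.6]
lo = A.lo+B.lo = [-1.4-7.6, 3.2-7.6, -5.7-7.6] = [-9.000,-4.400,-13.300]
hi = A.hi+B.hi = [16.2+7.6, 20.8+7.6, 11.9+7.6] = [23.800,28.400,19.500]
diag = √(32.8²+32.8²+32.8²) = √3227.52 = 56.811

min=[-9.000,-4.400,-13.300] max=[23.800,28.400,19.500] diag=56.811


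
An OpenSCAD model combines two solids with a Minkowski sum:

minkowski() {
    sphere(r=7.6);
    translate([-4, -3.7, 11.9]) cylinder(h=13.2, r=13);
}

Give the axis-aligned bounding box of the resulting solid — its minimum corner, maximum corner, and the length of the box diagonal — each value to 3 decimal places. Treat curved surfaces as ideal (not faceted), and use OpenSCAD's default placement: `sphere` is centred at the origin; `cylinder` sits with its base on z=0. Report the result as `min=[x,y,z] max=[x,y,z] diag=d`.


min=[-24.600,-24.300,4.300] max=[16.600,16.900,32.700] diag=64.819

A = translate([-4, -3.7, 11.9]) cylinder(h=13.2, r=13) → bbox [-17,-16.7,11.9] .. [9,9.3,25.1]
B = sphere(r=7.6) → bbox [-7.6,-7.6,-7.6] .. [7.6,7.6,7.6]
lo = A.lo+B.lo = [-17-7.6, -16.7-7.6, 11.9-7.6] = [-24.600,-24.300,4.300]
hi = A.hi+B.hi = [9+7.6, 9.3+7.6, 25.1+7.6] = [16.600,16.900,32.700]
diag = √(41.2²+41.2²+28.4²) = √4201.44 = 64.819


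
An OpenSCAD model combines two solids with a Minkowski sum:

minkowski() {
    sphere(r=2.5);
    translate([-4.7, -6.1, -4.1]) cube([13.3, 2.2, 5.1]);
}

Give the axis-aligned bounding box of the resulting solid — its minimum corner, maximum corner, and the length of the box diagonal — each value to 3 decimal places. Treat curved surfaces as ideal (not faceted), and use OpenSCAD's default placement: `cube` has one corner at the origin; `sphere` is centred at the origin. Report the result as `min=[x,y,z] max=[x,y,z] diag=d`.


A = translate([-4.7, -6.1, -4.1]) cube([13.3, 2.2, 5.1]) → bbox [-4.7,-6.1,-4.1] .. [8.6,-3.9,1]
B = sphere(r=2.5) → bbox [-2.5,-2.5,-2.5] .. [2.5,2.5,2.5]
lo = A.lo+B.lo = [-4.7-2.5, -6.1-2.5, -4.1-2.5] = [-7.200,-8.600,-6.600]
hi = A.hi+B.hi = [8.6+2.5, -3.9+2.5, 1+2.5] = [11.100,-1.400,3.500]
diag = √(18.3²+7.2²+10.1²) = √488.74 = 22.107

min=[-7.200,-8.600,-6.600] max=[11.100,-1.400,3.500] diag=22.107


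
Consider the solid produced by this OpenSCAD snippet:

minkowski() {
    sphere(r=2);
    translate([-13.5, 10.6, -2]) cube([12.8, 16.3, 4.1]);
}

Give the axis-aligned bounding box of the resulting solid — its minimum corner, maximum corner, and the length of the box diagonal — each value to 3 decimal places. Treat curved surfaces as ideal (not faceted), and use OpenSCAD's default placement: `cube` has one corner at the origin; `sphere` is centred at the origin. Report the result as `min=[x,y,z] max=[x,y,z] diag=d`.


min=[-15.500,8.600,-4.000] max=[1.300,28.900,4.100] diag=27.567

A = translate([-13.5, 10.6, -2]) cube([12.8, 16.3, 4.1]) → bbox [-13.5,10.6,-2] .. [-0.7,26.9,2.1]
B = sphere(r=2) → bbox [-2,-2,-2] .. [2,2,2]
lo = A.lo+B.lo = [-13.5-2, 10.6-2, -2-2] = [-15.500,8.600,-4.000]
hi = A.hi+B.hi = [-0.7+2, 26.9+2, 2.1+2] = [1.300,28.900,4.100]
diag = √(16.8²+20.3²+8.1²) = √759.94 = 27.567


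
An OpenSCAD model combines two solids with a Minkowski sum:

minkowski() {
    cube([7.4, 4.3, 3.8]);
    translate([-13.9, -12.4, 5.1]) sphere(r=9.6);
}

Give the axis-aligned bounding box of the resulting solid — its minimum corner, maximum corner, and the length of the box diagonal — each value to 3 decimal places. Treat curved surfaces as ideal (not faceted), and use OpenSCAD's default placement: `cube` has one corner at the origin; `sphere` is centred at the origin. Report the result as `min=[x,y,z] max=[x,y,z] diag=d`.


A = translate([-13.9, -12.4, 5.1]) sphere(r=9.6) → bbox [-23.5,-22,-4.5] .. [-4.3,-2.8,14.7]
B = cube([7.4, 4.3, 3.8]) → bbox [0,0,0] .. [7.4,4.3,3.8]
lo = A.lo+B.lo = [-23.5+0, -22+0, -4.5+0] = [-23.500,-22.000,-4.500]
hi = A.hi+B.hi = [-4.3+7.4, -2.8+4.3, 14.7+3.8] = [3.100,1.500,18.500]
diag = √(26.6²+23.5²+23²) = √1788.81 = 42.294

min=[-23.500,-22.000,-4.500] max=[3.100,1.500,18.500] diag=42.294


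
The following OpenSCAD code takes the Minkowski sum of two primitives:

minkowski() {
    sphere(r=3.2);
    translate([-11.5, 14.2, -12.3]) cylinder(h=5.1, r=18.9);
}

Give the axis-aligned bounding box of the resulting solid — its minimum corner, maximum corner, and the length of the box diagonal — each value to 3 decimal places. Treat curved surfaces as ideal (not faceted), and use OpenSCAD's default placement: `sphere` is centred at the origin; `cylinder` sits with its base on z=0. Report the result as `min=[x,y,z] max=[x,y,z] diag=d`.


min=[-33.600,-7.900,-15.500] max=[10.600,36.300,-4.000] diag=63.557

A = translate([-11.5, 14.2, -12.3]) cylinder(h=5.1, r=18.9) → bbox [-30.4,-4.7,-12.3] .. [7.4,33.1,-7.2]
B = sphere(r=3.2) → bbox [-3.2,-3.2,-3.2] .. [3.2,3.2,3.2]
lo = A.lo+B.lo = [-30.4-3.2, -4.7-3.2, -12.3-3.2] = [-33.600,-7.900,-15.500]
hi = A.hi+B.hi = [7.4+3.2, 33.1+3.2, -7.2+3.2] = [10.600,36.300,-4.000]
diag = √(44.2²+44.2²+11.5²) = √4039.53 = 63.557


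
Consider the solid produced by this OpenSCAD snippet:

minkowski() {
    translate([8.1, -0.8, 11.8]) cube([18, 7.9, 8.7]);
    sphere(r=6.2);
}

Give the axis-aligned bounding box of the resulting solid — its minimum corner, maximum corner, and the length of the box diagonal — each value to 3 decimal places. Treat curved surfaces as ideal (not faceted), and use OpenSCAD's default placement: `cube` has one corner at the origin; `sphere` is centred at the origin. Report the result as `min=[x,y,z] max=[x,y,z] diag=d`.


min=[1.900,-7.000,5.600] max=[32.300,13.300,26.700] diag=42.207

A = translate([8.1, -0.8, 11.8]) cube([18, 7.9, 8.7]) → bbox [8.1,-0.8,11.8] .. [26.1,7.1,20.5]
B = sphere(r=6.2) → bbox [-6.2,-6.2,-6.2] .. [6.2,6.2,6.2]
lo = A.lo+B.lo = [8.1-6.2, -0.8-6.2, 11.8-6.2] = [1.900,-7.000,5.600]
hi = A.hi+B.hi = [26.1+6.2, 7.1+6.2, 20.5+6.2] = [32.300,13.300,26.700]
diag = √(30.4²+20.3²+21.1²) = √1781.46 = 42.207
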